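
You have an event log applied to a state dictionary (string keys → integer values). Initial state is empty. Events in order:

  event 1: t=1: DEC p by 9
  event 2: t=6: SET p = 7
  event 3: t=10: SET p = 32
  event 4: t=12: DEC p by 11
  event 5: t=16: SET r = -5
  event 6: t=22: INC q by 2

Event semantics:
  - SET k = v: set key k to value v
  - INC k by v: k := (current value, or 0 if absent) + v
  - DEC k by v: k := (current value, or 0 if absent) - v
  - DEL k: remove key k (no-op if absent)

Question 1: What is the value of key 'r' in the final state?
Answer: -5

Derivation:
Track key 'r' through all 6 events:
  event 1 (t=1: DEC p by 9): r unchanged
  event 2 (t=6: SET p = 7): r unchanged
  event 3 (t=10: SET p = 32): r unchanged
  event 4 (t=12: DEC p by 11): r unchanged
  event 5 (t=16: SET r = -5): r (absent) -> -5
  event 6 (t=22: INC q by 2): r unchanged
Final: r = -5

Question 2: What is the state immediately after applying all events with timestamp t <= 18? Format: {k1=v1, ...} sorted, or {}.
Apply events with t <= 18 (5 events):
  after event 1 (t=1: DEC p by 9): {p=-9}
  after event 2 (t=6: SET p = 7): {p=7}
  after event 3 (t=10: SET p = 32): {p=32}
  after event 4 (t=12: DEC p by 11): {p=21}
  after event 5 (t=16: SET r = -5): {p=21, r=-5}

Answer: {p=21, r=-5}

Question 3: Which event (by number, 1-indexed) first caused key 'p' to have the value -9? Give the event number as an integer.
Answer: 1

Derivation:
Looking for first event where p becomes -9:
  event 1: p (absent) -> -9  <-- first match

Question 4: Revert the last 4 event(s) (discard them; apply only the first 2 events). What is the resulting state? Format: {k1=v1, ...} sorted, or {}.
Keep first 2 events (discard last 4):
  after event 1 (t=1: DEC p by 9): {p=-9}
  after event 2 (t=6: SET p = 7): {p=7}

Answer: {p=7}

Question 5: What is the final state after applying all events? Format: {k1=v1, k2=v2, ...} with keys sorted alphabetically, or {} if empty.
  after event 1 (t=1: DEC p by 9): {p=-9}
  after event 2 (t=6: SET p = 7): {p=7}
  after event 3 (t=10: SET p = 32): {p=32}
  after event 4 (t=12: DEC p by 11): {p=21}
  after event 5 (t=16: SET r = -5): {p=21, r=-5}
  after event 6 (t=22: INC q by 2): {p=21, q=2, r=-5}

Answer: {p=21, q=2, r=-5}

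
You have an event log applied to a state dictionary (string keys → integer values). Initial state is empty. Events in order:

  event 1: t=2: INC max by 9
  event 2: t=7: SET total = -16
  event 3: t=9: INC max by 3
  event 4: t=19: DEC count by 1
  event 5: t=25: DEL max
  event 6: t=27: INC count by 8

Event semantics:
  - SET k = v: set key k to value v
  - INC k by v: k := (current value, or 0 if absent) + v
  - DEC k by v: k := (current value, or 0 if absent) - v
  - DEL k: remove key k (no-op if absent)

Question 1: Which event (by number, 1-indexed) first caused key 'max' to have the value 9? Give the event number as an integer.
Looking for first event where max becomes 9:
  event 1: max (absent) -> 9  <-- first match

Answer: 1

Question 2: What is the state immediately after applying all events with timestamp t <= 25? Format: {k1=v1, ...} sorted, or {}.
Apply events with t <= 25 (5 events):
  after event 1 (t=2: INC max by 9): {max=9}
  after event 2 (t=7: SET total = -16): {max=9, total=-16}
  after event 3 (t=9: INC max by 3): {max=12, total=-16}
  after event 4 (t=19: DEC count by 1): {count=-1, max=12, total=-16}
  after event 5 (t=25: DEL max): {count=-1, total=-16}

Answer: {count=-1, total=-16}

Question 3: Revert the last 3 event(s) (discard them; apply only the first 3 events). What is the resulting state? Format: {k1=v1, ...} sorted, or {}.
Keep first 3 events (discard last 3):
  after event 1 (t=2: INC max by 9): {max=9}
  after event 2 (t=7: SET total = -16): {max=9, total=-16}
  after event 3 (t=9: INC max by 3): {max=12, total=-16}

Answer: {max=12, total=-16}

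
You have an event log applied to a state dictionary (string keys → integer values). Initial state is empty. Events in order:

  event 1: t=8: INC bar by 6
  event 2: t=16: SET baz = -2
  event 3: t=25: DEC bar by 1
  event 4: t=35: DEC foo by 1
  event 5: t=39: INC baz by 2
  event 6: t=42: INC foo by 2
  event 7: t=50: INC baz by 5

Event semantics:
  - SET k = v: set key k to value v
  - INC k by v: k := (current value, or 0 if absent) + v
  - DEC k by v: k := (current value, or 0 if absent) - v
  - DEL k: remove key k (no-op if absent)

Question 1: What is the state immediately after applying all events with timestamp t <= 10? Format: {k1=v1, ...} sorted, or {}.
Apply events with t <= 10 (1 events):
  after event 1 (t=8: INC bar by 6): {bar=6}

Answer: {bar=6}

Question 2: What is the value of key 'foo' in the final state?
Answer: 1

Derivation:
Track key 'foo' through all 7 events:
  event 1 (t=8: INC bar by 6): foo unchanged
  event 2 (t=16: SET baz = -2): foo unchanged
  event 3 (t=25: DEC bar by 1): foo unchanged
  event 4 (t=35: DEC foo by 1): foo (absent) -> -1
  event 5 (t=39: INC baz by 2): foo unchanged
  event 6 (t=42: INC foo by 2): foo -1 -> 1
  event 7 (t=50: INC baz by 5): foo unchanged
Final: foo = 1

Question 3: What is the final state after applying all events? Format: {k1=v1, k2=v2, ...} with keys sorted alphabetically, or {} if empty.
  after event 1 (t=8: INC bar by 6): {bar=6}
  after event 2 (t=16: SET baz = -2): {bar=6, baz=-2}
  after event 3 (t=25: DEC bar by 1): {bar=5, baz=-2}
  after event 4 (t=35: DEC foo by 1): {bar=5, baz=-2, foo=-1}
  after event 5 (t=39: INC baz by 2): {bar=5, baz=0, foo=-1}
  after event 6 (t=42: INC foo by 2): {bar=5, baz=0, foo=1}
  after event 7 (t=50: INC baz by 5): {bar=5, baz=5, foo=1}

Answer: {bar=5, baz=5, foo=1}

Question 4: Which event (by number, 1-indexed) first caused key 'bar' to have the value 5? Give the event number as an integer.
Answer: 3

Derivation:
Looking for first event where bar becomes 5:
  event 1: bar = 6
  event 2: bar = 6
  event 3: bar 6 -> 5  <-- first match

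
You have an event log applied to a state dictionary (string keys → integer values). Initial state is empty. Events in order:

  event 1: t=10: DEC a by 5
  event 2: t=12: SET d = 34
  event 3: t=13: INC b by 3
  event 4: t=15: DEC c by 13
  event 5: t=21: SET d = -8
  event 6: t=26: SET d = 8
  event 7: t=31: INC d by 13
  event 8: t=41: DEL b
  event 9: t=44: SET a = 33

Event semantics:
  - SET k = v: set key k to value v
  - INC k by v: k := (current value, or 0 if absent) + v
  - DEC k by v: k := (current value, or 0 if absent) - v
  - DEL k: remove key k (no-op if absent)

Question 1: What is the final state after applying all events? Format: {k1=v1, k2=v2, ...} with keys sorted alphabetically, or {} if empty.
Answer: {a=33, c=-13, d=21}

Derivation:
  after event 1 (t=10: DEC a by 5): {a=-5}
  after event 2 (t=12: SET d = 34): {a=-5, d=34}
  after event 3 (t=13: INC b by 3): {a=-5, b=3, d=34}
  after event 4 (t=15: DEC c by 13): {a=-5, b=3, c=-13, d=34}
  after event 5 (t=21: SET d = -8): {a=-5, b=3, c=-13, d=-8}
  after event 6 (t=26: SET d = 8): {a=-5, b=3, c=-13, d=8}
  after event 7 (t=31: INC d by 13): {a=-5, b=3, c=-13, d=21}
  after event 8 (t=41: DEL b): {a=-5, c=-13, d=21}
  after event 9 (t=44: SET a = 33): {a=33, c=-13, d=21}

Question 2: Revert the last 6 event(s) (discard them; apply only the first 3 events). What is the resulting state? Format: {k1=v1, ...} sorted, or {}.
Keep first 3 events (discard last 6):
  after event 1 (t=10: DEC a by 5): {a=-5}
  after event 2 (t=12: SET d = 34): {a=-5, d=34}
  after event 3 (t=13: INC b by 3): {a=-5, b=3, d=34}

Answer: {a=-5, b=3, d=34}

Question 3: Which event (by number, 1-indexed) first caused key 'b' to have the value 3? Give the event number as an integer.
Looking for first event where b becomes 3:
  event 3: b (absent) -> 3  <-- first match

Answer: 3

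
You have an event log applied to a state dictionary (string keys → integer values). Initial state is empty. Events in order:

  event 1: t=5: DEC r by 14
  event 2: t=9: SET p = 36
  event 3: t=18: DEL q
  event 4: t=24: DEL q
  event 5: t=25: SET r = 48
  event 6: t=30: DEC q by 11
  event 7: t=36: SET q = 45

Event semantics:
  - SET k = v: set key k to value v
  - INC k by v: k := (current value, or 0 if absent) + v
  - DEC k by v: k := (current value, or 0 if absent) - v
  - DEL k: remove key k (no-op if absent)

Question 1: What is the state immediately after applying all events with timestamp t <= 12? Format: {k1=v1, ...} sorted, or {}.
Apply events with t <= 12 (2 events):
  after event 1 (t=5: DEC r by 14): {r=-14}
  after event 2 (t=9: SET p = 36): {p=36, r=-14}

Answer: {p=36, r=-14}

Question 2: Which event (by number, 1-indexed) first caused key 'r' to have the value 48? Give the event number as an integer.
Looking for first event where r becomes 48:
  event 1: r = -14
  event 2: r = -14
  event 3: r = -14
  event 4: r = -14
  event 5: r -14 -> 48  <-- first match

Answer: 5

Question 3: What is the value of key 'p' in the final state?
Answer: 36

Derivation:
Track key 'p' through all 7 events:
  event 1 (t=5: DEC r by 14): p unchanged
  event 2 (t=9: SET p = 36): p (absent) -> 36
  event 3 (t=18: DEL q): p unchanged
  event 4 (t=24: DEL q): p unchanged
  event 5 (t=25: SET r = 48): p unchanged
  event 6 (t=30: DEC q by 11): p unchanged
  event 7 (t=36: SET q = 45): p unchanged
Final: p = 36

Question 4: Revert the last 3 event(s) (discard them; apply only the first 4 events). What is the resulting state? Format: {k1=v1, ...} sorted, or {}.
Keep first 4 events (discard last 3):
  after event 1 (t=5: DEC r by 14): {r=-14}
  after event 2 (t=9: SET p = 36): {p=36, r=-14}
  after event 3 (t=18: DEL q): {p=36, r=-14}
  after event 4 (t=24: DEL q): {p=36, r=-14}

Answer: {p=36, r=-14}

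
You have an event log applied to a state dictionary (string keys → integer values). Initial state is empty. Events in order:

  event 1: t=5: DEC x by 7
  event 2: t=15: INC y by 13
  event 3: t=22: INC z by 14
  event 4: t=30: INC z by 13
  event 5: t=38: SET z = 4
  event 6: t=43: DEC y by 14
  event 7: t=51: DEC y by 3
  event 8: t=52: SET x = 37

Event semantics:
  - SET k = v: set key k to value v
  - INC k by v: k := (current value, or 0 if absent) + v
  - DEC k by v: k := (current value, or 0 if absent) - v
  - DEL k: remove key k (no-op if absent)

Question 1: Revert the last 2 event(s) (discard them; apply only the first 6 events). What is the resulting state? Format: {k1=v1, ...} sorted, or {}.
Keep first 6 events (discard last 2):
  after event 1 (t=5: DEC x by 7): {x=-7}
  after event 2 (t=15: INC y by 13): {x=-7, y=13}
  after event 3 (t=22: INC z by 14): {x=-7, y=13, z=14}
  after event 4 (t=30: INC z by 13): {x=-7, y=13, z=27}
  after event 5 (t=38: SET z = 4): {x=-7, y=13, z=4}
  after event 6 (t=43: DEC y by 14): {x=-7, y=-1, z=4}

Answer: {x=-7, y=-1, z=4}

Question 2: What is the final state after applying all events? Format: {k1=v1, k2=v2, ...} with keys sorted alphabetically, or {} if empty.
Answer: {x=37, y=-4, z=4}

Derivation:
  after event 1 (t=5: DEC x by 7): {x=-7}
  after event 2 (t=15: INC y by 13): {x=-7, y=13}
  after event 3 (t=22: INC z by 14): {x=-7, y=13, z=14}
  after event 4 (t=30: INC z by 13): {x=-7, y=13, z=27}
  after event 5 (t=38: SET z = 4): {x=-7, y=13, z=4}
  after event 6 (t=43: DEC y by 14): {x=-7, y=-1, z=4}
  after event 7 (t=51: DEC y by 3): {x=-7, y=-4, z=4}
  after event 8 (t=52: SET x = 37): {x=37, y=-4, z=4}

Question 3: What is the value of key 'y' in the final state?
Track key 'y' through all 8 events:
  event 1 (t=5: DEC x by 7): y unchanged
  event 2 (t=15: INC y by 13): y (absent) -> 13
  event 3 (t=22: INC z by 14): y unchanged
  event 4 (t=30: INC z by 13): y unchanged
  event 5 (t=38: SET z = 4): y unchanged
  event 6 (t=43: DEC y by 14): y 13 -> -1
  event 7 (t=51: DEC y by 3): y -1 -> -4
  event 8 (t=52: SET x = 37): y unchanged
Final: y = -4

Answer: -4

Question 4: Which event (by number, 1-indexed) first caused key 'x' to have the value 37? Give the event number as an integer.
Looking for first event where x becomes 37:
  event 1: x = -7
  event 2: x = -7
  event 3: x = -7
  event 4: x = -7
  event 5: x = -7
  event 6: x = -7
  event 7: x = -7
  event 8: x -7 -> 37  <-- first match

Answer: 8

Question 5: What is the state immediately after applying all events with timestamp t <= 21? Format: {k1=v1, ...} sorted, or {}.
Answer: {x=-7, y=13}

Derivation:
Apply events with t <= 21 (2 events):
  after event 1 (t=5: DEC x by 7): {x=-7}
  after event 2 (t=15: INC y by 13): {x=-7, y=13}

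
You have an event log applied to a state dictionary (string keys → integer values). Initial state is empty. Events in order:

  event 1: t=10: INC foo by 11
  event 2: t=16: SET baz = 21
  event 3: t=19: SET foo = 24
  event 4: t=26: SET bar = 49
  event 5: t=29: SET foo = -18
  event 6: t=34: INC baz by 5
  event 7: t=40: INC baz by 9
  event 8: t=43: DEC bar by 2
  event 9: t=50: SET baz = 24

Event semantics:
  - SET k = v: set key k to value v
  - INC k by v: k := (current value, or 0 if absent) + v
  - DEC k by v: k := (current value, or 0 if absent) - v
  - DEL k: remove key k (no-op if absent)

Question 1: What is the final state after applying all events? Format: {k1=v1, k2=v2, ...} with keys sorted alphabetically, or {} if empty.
  after event 1 (t=10: INC foo by 11): {foo=11}
  after event 2 (t=16: SET baz = 21): {baz=21, foo=11}
  after event 3 (t=19: SET foo = 24): {baz=21, foo=24}
  after event 4 (t=26: SET bar = 49): {bar=49, baz=21, foo=24}
  after event 5 (t=29: SET foo = -18): {bar=49, baz=21, foo=-18}
  after event 6 (t=34: INC baz by 5): {bar=49, baz=26, foo=-18}
  after event 7 (t=40: INC baz by 9): {bar=49, baz=35, foo=-18}
  after event 8 (t=43: DEC bar by 2): {bar=47, baz=35, foo=-18}
  after event 9 (t=50: SET baz = 24): {bar=47, baz=24, foo=-18}

Answer: {bar=47, baz=24, foo=-18}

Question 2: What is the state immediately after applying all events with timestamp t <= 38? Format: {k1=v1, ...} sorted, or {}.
Answer: {bar=49, baz=26, foo=-18}

Derivation:
Apply events with t <= 38 (6 events):
  after event 1 (t=10: INC foo by 11): {foo=11}
  after event 2 (t=16: SET baz = 21): {baz=21, foo=11}
  after event 3 (t=19: SET foo = 24): {baz=21, foo=24}
  after event 4 (t=26: SET bar = 49): {bar=49, baz=21, foo=24}
  after event 5 (t=29: SET foo = -18): {bar=49, baz=21, foo=-18}
  after event 6 (t=34: INC baz by 5): {bar=49, baz=26, foo=-18}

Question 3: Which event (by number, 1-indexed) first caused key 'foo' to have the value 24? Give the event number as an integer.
Answer: 3

Derivation:
Looking for first event where foo becomes 24:
  event 1: foo = 11
  event 2: foo = 11
  event 3: foo 11 -> 24  <-- first match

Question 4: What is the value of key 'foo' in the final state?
Track key 'foo' through all 9 events:
  event 1 (t=10: INC foo by 11): foo (absent) -> 11
  event 2 (t=16: SET baz = 21): foo unchanged
  event 3 (t=19: SET foo = 24): foo 11 -> 24
  event 4 (t=26: SET bar = 49): foo unchanged
  event 5 (t=29: SET foo = -18): foo 24 -> -18
  event 6 (t=34: INC baz by 5): foo unchanged
  event 7 (t=40: INC baz by 9): foo unchanged
  event 8 (t=43: DEC bar by 2): foo unchanged
  event 9 (t=50: SET baz = 24): foo unchanged
Final: foo = -18

Answer: -18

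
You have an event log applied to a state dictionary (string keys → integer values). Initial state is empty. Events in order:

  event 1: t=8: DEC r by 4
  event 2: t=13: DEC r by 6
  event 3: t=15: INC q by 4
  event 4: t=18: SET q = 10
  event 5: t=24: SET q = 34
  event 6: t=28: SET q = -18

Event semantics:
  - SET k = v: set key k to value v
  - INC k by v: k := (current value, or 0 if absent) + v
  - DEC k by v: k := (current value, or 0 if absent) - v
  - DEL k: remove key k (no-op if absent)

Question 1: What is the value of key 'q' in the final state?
Track key 'q' through all 6 events:
  event 1 (t=8: DEC r by 4): q unchanged
  event 2 (t=13: DEC r by 6): q unchanged
  event 3 (t=15: INC q by 4): q (absent) -> 4
  event 4 (t=18: SET q = 10): q 4 -> 10
  event 5 (t=24: SET q = 34): q 10 -> 34
  event 6 (t=28: SET q = -18): q 34 -> -18
Final: q = -18

Answer: -18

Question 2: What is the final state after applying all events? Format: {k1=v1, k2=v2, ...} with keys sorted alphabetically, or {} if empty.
  after event 1 (t=8: DEC r by 4): {r=-4}
  after event 2 (t=13: DEC r by 6): {r=-10}
  after event 3 (t=15: INC q by 4): {q=4, r=-10}
  after event 4 (t=18: SET q = 10): {q=10, r=-10}
  after event 5 (t=24: SET q = 34): {q=34, r=-10}
  after event 6 (t=28: SET q = -18): {q=-18, r=-10}

Answer: {q=-18, r=-10}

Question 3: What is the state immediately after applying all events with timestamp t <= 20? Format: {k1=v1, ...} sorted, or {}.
Apply events with t <= 20 (4 events):
  after event 1 (t=8: DEC r by 4): {r=-4}
  after event 2 (t=13: DEC r by 6): {r=-10}
  after event 3 (t=15: INC q by 4): {q=4, r=-10}
  after event 4 (t=18: SET q = 10): {q=10, r=-10}

Answer: {q=10, r=-10}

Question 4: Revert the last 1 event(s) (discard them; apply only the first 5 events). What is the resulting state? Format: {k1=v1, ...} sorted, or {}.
Keep first 5 events (discard last 1):
  after event 1 (t=8: DEC r by 4): {r=-4}
  after event 2 (t=13: DEC r by 6): {r=-10}
  after event 3 (t=15: INC q by 4): {q=4, r=-10}
  after event 4 (t=18: SET q = 10): {q=10, r=-10}
  after event 5 (t=24: SET q = 34): {q=34, r=-10}

Answer: {q=34, r=-10}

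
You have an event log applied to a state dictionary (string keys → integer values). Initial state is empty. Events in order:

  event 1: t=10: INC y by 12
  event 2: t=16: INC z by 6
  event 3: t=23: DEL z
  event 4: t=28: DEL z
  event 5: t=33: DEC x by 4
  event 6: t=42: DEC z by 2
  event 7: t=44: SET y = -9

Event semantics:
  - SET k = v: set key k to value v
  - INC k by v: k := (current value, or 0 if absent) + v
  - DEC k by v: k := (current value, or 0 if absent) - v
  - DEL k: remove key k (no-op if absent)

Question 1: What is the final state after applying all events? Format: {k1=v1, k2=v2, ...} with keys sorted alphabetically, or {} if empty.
Answer: {x=-4, y=-9, z=-2}

Derivation:
  after event 1 (t=10: INC y by 12): {y=12}
  after event 2 (t=16: INC z by 6): {y=12, z=6}
  after event 3 (t=23: DEL z): {y=12}
  after event 4 (t=28: DEL z): {y=12}
  after event 5 (t=33: DEC x by 4): {x=-4, y=12}
  after event 6 (t=42: DEC z by 2): {x=-4, y=12, z=-2}
  after event 7 (t=44: SET y = -9): {x=-4, y=-9, z=-2}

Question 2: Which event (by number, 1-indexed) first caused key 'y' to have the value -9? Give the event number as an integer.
Answer: 7

Derivation:
Looking for first event where y becomes -9:
  event 1: y = 12
  event 2: y = 12
  event 3: y = 12
  event 4: y = 12
  event 5: y = 12
  event 6: y = 12
  event 7: y 12 -> -9  <-- first match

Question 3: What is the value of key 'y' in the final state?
Answer: -9

Derivation:
Track key 'y' through all 7 events:
  event 1 (t=10: INC y by 12): y (absent) -> 12
  event 2 (t=16: INC z by 6): y unchanged
  event 3 (t=23: DEL z): y unchanged
  event 4 (t=28: DEL z): y unchanged
  event 5 (t=33: DEC x by 4): y unchanged
  event 6 (t=42: DEC z by 2): y unchanged
  event 7 (t=44: SET y = -9): y 12 -> -9
Final: y = -9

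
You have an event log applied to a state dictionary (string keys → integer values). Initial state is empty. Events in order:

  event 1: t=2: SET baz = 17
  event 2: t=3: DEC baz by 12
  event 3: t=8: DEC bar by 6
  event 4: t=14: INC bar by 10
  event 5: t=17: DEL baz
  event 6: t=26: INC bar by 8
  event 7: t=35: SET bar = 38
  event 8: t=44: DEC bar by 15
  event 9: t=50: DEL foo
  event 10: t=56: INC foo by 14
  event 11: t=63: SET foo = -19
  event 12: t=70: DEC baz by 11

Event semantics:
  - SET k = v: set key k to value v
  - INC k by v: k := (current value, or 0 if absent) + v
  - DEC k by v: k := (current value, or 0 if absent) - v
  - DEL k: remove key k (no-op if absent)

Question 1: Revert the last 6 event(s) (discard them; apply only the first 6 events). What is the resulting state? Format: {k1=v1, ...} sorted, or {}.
Keep first 6 events (discard last 6):
  after event 1 (t=2: SET baz = 17): {baz=17}
  after event 2 (t=3: DEC baz by 12): {baz=5}
  after event 3 (t=8: DEC bar by 6): {bar=-6, baz=5}
  after event 4 (t=14: INC bar by 10): {bar=4, baz=5}
  after event 5 (t=17: DEL baz): {bar=4}
  after event 6 (t=26: INC bar by 8): {bar=12}

Answer: {bar=12}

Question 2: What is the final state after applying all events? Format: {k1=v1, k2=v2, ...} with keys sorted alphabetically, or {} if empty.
Answer: {bar=23, baz=-11, foo=-19}

Derivation:
  after event 1 (t=2: SET baz = 17): {baz=17}
  after event 2 (t=3: DEC baz by 12): {baz=5}
  after event 3 (t=8: DEC bar by 6): {bar=-6, baz=5}
  after event 4 (t=14: INC bar by 10): {bar=4, baz=5}
  after event 5 (t=17: DEL baz): {bar=4}
  after event 6 (t=26: INC bar by 8): {bar=12}
  after event 7 (t=35: SET bar = 38): {bar=38}
  after event 8 (t=44: DEC bar by 15): {bar=23}
  after event 9 (t=50: DEL foo): {bar=23}
  after event 10 (t=56: INC foo by 14): {bar=23, foo=14}
  after event 11 (t=63: SET foo = -19): {bar=23, foo=-19}
  after event 12 (t=70: DEC baz by 11): {bar=23, baz=-11, foo=-19}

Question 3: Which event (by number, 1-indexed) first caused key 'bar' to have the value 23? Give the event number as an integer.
Looking for first event where bar becomes 23:
  event 3: bar = -6
  event 4: bar = 4
  event 5: bar = 4
  event 6: bar = 12
  event 7: bar = 38
  event 8: bar 38 -> 23  <-- first match

Answer: 8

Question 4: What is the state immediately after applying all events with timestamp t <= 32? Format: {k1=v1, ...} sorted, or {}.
Apply events with t <= 32 (6 events):
  after event 1 (t=2: SET baz = 17): {baz=17}
  after event 2 (t=3: DEC baz by 12): {baz=5}
  after event 3 (t=8: DEC bar by 6): {bar=-6, baz=5}
  after event 4 (t=14: INC bar by 10): {bar=4, baz=5}
  after event 5 (t=17: DEL baz): {bar=4}
  after event 6 (t=26: INC bar by 8): {bar=12}

Answer: {bar=12}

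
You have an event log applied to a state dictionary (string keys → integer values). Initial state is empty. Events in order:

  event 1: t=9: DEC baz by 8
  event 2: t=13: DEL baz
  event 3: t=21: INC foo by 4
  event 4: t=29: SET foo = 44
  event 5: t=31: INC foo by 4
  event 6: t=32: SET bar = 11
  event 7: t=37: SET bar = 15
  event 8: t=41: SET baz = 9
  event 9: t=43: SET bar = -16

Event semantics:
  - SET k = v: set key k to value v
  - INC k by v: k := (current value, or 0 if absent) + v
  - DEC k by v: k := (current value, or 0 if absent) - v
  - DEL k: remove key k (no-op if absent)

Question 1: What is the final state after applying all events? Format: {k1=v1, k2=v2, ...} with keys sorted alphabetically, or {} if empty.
  after event 1 (t=9: DEC baz by 8): {baz=-8}
  after event 2 (t=13: DEL baz): {}
  after event 3 (t=21: INC foo by 4): {foo=4}
  after event 4 (t=29: SET foo = 44): {foo=44}
  after event 5 (t=31: INC foo by 4): {foo=48}
  after event 6 (t=32: SET bar = 11): {bar=11, foo=48}
  after event 7 (t=37: SET bar = 15): {bar=15, foo=48}
  after event 8 (t=41: SET baz = 9): {bar=15, baz=9, foo=48}
  after event 9 (t=43: SET bar = -16): {bar=-16, baz=9, foo=48}

Answer: {bar=-16, baz=9, foo=48}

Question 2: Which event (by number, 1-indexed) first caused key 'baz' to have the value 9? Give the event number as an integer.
Looking for first event where baz becomes 9:
  event 1: baz = -8
  event 2: baz = (absent)
  event 8: baz (absent) -> 9  <-- first match

Answer: 8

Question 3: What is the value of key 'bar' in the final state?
Answer: -16

Derivation:
Track key 'bar' through all 9 events:
  event 1 (t=9: DEC baz by 8): bar unchanged
  event 2 (t=13: DEL baz): bar unchanged
  event 3 (t=21: INC foo by 4): bar unchanged
  event 4 (t=29: SET foo = 44): bar unchanged
  event 5 (t=31: INC foo by 4): bar unchanged
  event 6 (t=32: SET bar = 11): bar (absent) -> 11
  event 7 (t=37: SET bar = 15): bar 11 -> 15
  event 8 (t=41: SET baz = 9): bar unchanged
  event 9 (t=43: SET bar = -16): bar 15 -> -16
Final: bar = -16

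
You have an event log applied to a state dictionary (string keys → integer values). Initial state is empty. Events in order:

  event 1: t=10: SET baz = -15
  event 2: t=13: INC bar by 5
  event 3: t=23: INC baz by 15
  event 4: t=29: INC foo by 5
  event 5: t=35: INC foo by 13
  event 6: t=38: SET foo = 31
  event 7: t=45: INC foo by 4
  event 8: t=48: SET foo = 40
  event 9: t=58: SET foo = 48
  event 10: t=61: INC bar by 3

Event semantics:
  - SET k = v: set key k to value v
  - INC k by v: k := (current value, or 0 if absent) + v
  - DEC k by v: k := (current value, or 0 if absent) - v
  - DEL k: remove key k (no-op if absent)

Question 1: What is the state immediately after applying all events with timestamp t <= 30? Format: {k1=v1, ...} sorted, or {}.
Answer: {bar=5, baz=0, foo=5}

Derivation:
Apply events with t <= 30 (4 events):
  after event 1 (t=10: SET baz = -15): {baz=-15}
  after event 2 (t=13: INC bar by 5): {bar=5, baz=-15}
  after event 3 (t=23: INC baz by 15): {bar=5, baz=0}
  after event 4 (t=29: INC foo by 5): {bar=5, baz=0, foo=5}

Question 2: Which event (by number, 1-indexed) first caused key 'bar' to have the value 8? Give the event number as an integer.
Looking for first event where bar becomes 8:
  event 2: bar = 5
  event 3: bar = 5
  event 4: bar = 5
  event 5: bar = 5
  event 6: bar = 5
  event 7: bar = 5
  event 8: bar = 5
  event 9: bar = 5
  event 10: bar 5 -> 8  <-- first match

Answer: 10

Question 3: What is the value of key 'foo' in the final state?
Track key 'foo' through all 10 events:
  event 1 (t=10: SET baz = -15): foo unchanged
  event 2 (t=13: INC bar by 5): foo unchanged
  event 3 (t=23: INC baz by 15): foo unchanged
  event 4 (t=29: INC foo by 5): foo (absent) -> 5
  event 5 (t=35: INC foo by 13): foo 5 -> 18
  event 6 (t=38: SET foo = 31): foo 18 -> 31
  event 7 (t=45: INC foo by 4): foo 31 -> 35
  event 8 (t=48: SET foo = 40): foo 35 -> 40
  event 9 (t=58: SET foo = 48): foo 40 -> 48
  event 10 (t=61: INC bar by 3): foo unchanged
Final: foo = 48

Answer: 48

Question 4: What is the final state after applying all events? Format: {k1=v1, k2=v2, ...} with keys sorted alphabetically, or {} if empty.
  after event 1 (t=10: SET baz = -15): {baz=-15}
  after event 2 (t=13: INC bar by 5): {bar=5, baz=-15}
  after event 3 (t=23: INC baz by 15): {bar=5, baz=0}
  after event 4 (t=29: INC foo by 5): {bar=5, baz=0, foo=5}
  after event 5 (t=35: INC foo by 13): {bar=5, baz=0, foo=18}
  after event 6 (t=38: SET foo = 31): {bar=5, baz=0, foo=31}
  after event 7 (t=45: INC foo by 4): {bar=5, baz=0, foo=35}
  after event 8 (t=48: SET foo = 40): {bar=5, baz=0, foo=40}
  after event 9 (t=58: SET foo = 48): {bar=5, baz=0, foo=48}
  after event 10 (t=61: INC bar by 3): {bar=8, baz=0, foo=48}

Answer: {bar=8, baz=0, foo=48}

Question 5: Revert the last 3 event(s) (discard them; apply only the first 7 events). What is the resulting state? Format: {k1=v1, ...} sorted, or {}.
Keep first 7 events (discard last 3):
  after event 1 (t=10: SET baz = -15): {baz=-15}
  after event 2 (t=13: INC bar by 5): {bar=5, baz=-15}
  after event 3 (t=23: INC baz by 15): {bar=5, baz=0}
  after event 4 (t=29: INC foo by 5): {bar=5, baz=0, foo=5}
  after event 5 (t=35: INC foo by 13): {bar=5, baz=0, foo=18}
  after event 6 (t=38: SET foo = 31): {bar=5, baz=0, foo=31}
  after event 7 (t=45: INC foo by 4): {bar=5, baz=0, foo=35}

Answer: {bar=5, baz=0, foo=35}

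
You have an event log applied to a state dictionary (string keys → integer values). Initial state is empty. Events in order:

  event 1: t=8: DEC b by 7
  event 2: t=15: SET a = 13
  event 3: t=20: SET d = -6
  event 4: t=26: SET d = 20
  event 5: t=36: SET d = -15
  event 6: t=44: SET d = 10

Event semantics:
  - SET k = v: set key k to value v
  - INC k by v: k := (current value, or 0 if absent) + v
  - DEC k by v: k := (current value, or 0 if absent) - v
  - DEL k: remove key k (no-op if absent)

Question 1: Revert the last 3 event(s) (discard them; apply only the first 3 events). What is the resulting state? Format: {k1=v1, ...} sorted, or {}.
Keep first 3 events (discard last 3):
  after event 1 (t=8: DEC b by 7): {b=-7}
  after event 2 (t=15: SET a = 13): {a=13, b=-7}
  after event 3 (t=20: SET d = -6): {a=13, b=-7, d=-6}

Answer: {a=13, b=-7, d=-6}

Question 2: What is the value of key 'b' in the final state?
Answer: -7

Derivation:
Track key 'b' through all 6 events:
  event 1 (t=8: DEC b by 7): b (absent) -> -7
  event 2 (t=15: SET a = 13): b unchanged
  event 3 (t=20: SET d = -6): b unchanged
  event 4 (t=26: SET d = 20): b unchanged
  event 5 (t=36: SET d = -15): b unchanged
  event 6 (t=44: SET d = 10): b unchanged
Final: b = -7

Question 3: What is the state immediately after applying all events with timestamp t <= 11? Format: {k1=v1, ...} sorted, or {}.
Answer: {b=-7}

Derivation:
Apply events with t <= 11 (1 events):
  after event 1 (t=8: DEC b by 7): {b=-7}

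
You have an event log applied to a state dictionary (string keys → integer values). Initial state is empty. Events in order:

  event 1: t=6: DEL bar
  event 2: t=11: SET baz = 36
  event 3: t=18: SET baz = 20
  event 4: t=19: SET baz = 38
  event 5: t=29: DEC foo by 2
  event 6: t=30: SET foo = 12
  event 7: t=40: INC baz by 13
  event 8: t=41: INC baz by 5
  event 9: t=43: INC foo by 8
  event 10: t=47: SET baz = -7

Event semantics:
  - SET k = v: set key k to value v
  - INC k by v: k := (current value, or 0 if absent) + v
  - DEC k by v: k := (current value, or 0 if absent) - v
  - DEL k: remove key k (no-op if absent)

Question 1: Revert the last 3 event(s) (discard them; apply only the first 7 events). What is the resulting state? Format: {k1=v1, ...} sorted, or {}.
Answer: {baz=51, foo=12}

Derivation:
Keep first 7 events (discard last 3):
  after event 1 (t=6: DEL bar): {}
  after event 2 (t=11: SET baz = 36): {baz=36}
  after event 3 (t=18: SET baz = 20): {baz=20}
  after event 4 (t=19: SET baz = 38): {baz=38}
  after event 5 (t=29: DEC foo by 2): {baz=38, foo=-2}
  after event 6 (t=30: SET foo = 12): {baz=38, foo=12}
  after event 7 (t=40: INC baz by 13): {baz=51, foo=12}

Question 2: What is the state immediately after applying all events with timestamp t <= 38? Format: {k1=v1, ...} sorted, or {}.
Answer: {baz=38, foo=12}

Derivation:
Apply events with t <= 38 (6 events):
  after event 1 (t=6: DEL bar): {}
  after event 2 (t=11: SET baz = 36): {baz=36}
  after event 3 (t=18: SET baz = 20): {baz=20}
  after event 4 (t=19: SET baz = 38): {baz=38}
  after event 5 (t=29: DEC foo by 2): {baz=38, foo=-2}
  after event 6 (t=30: SET foo = 12): {baz=38, foo=12}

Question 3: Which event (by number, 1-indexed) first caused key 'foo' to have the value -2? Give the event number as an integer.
Answer: 5

Derivation:
Looking for first event where foo becomes -2:
  event 5: foo (absent) -> -2  <-- first match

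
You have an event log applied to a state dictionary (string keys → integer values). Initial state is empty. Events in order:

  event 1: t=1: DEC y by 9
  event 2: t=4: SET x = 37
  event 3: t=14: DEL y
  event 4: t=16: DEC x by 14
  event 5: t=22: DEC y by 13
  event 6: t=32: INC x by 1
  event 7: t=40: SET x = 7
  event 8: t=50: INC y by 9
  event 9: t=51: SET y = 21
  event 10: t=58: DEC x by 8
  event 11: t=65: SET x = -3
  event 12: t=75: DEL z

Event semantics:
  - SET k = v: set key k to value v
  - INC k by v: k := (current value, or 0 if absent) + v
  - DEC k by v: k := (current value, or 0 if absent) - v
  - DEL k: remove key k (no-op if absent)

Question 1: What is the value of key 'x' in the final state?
Track key 'x' through all 12 events:
  event 1 (t=1: DEC y by 9): x unchanged
  event 2 (t=4: SET x = 37): x (absent) -> 37
  event 3 (t=14: DEL y): x unchanged
  event 4 (t=16: DEC x by 14): x 37 -> 23
  event 5 (t=22: DEC y by 13): x unchanged
  event 6 (t=32: INC x by 1): x 23 -> 24
  event 7 (t=40: SET x = 7): x 24 -> 7
  event 8 (t=50: INC y by 9): x unchanged
  event 9 (t=51: SET y = 21): x unchanged
  event 10 (t=58: DEC x by 8): x 7 -> -1
  event 11 (t=65: SET x = -3): x -1 -> -3
  event 12 (t=75: DEL z): x unchanged
Final: x = -3

Answer: -3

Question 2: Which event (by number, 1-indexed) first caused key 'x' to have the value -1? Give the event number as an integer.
Answer: 10

Derivation:
Looking for first event where x becomes -1:
  event 2: x = 37
  event 3: x = 37
  event 4: x = 23
  event 5: x = 23
  event 6: x = 24
  event 7: x = 7
  event 8: x = 7
  event 9: x = 7
  event 10: x 7 -> -1  <-- first match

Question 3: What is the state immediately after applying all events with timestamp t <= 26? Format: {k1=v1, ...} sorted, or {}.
Apply events with t <= 26 (5 events):
  after event 1 (t=1: DEC y by 9): {y=-9}
  after event 2 (t=4: SET x = 37): {x=37, y=-9}
  after event 3 (t=14: DEL y): {x=37}
  after event 4 (t=16: DEC x by 14): {x=23}
  after event 5 (t=22: DEC y by 13): {x=23, y=-13}

Answer: {x=23, y=-13}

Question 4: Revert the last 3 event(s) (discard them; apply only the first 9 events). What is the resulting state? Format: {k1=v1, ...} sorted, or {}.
Keep first 9 events (discard last 3):
  after event 1 (t=1: DEC y by 9): {y=-9}
  after event 2 (t=4: SET x = 37): {x=37, y=-9}
  after event 3 (t=14: DEL y): {x=37}
  after event 4 (t=16: DEC x by 14): {x=23}
  after event 5 (t=22: DEC y by 13): {x=23, y=-13}
  after event 6 (t=32: INC x by 1): {x=24, y=-13}
  after event 7 (t=40: SET x = 7): {x=7, y=-13}
  after event 8 (t=50: INC y by 9): {x=7, y=-4}
  after event 9 (t=51: SET y = 21): {x=7, y=21}

Answer: {x=7, y=21}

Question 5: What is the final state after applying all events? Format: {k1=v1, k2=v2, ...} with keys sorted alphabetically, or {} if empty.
Answer: {x=-3, y=21}

Derivation:
  after event 1 (t=1: DEC y by 9): {y=-9}
  after event 2 (t=4: SET x = 37): {x=37, y=-9}
  after event 3 (t=14: DEL y): {x=37}
  after event 4 (t=16: DEC x by 14): {x=23}
  after event 5 (t=22: DEC y by 13): {x=23, y=-13}
  after event 6 (t=32: INC x by 1): {x=24, y=-13}
  after event 7 (t=40: SET x = 7): {x=7, y=-13}
  after event 8 (t=50: INC y by 9): {x=7, y=-4}
  after event 9 (t=51: SET y = 21): {x=7, y=21}
  after event 10 (t=58: DEC x by 8): {x=-1, y=21}
  after event 11 (t=65: SET x = -3): {x=-3, y=21}
  after event 12 (t=75: DEL z): {x=-3, y=21}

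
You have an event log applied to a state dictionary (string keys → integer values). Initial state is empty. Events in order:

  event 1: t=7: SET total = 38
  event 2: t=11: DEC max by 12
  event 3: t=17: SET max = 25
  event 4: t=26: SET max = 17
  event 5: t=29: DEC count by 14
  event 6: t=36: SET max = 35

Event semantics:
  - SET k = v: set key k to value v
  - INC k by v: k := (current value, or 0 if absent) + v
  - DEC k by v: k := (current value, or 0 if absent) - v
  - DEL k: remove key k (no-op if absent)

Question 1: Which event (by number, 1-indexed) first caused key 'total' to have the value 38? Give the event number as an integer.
Looking for first event where total becomes 38:
  event 1: total (absent) -> 38  <-- first match

Answer: 1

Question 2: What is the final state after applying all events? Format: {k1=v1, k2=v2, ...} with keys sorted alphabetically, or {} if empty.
  after event 1 (t=7: SET total = 38): {total=38}
  after event 2 (t=11: DEC max by 12): {max=-12, total=38}
  after event 3 (t=17: SET max = 25): {max=25, total=38}
  after event 4 (t=26: SET max = 17): {max=17, total=38}
  after event 5 (t=29: DEC count by 14): {count=-14, max=17, total=38}
  after event 6 (t=36: SET max = 35): {count=-14, max=35, total=38}

Answer: {count=-14, max=35, total=38}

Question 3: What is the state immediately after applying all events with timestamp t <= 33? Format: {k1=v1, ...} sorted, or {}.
Answer: {count=-14, max=17, total=38}

Derivation:
Apply events with t <= 33 (5 events):
  after event 1 (t=7: SET total = 38): {total=38}
  after event 2 (t=11: DEC max by 12): {max=-12, total=38}
  after event 3 (t=17: SET max = 25): {max=25, total=38}
  after event 4 (t=26: SET max = 17): {max=17, total=38}
  after event 5 (t=29: DEC count by 14): {count=-14, max=17, total=38}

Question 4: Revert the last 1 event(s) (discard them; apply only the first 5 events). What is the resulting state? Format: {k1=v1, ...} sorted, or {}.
Keep first 5 events (discard last 1):
  after event 1 (t=7: SET total = 38): {total=38}
  after event 2 (t=11: DEC max by 12): {max=-12, total=38}
  after event 3 (t=17: SET max = 25): {max=25, total=38}
  after event 4 (t=26: SET max = 17): {max=17, total=38}
  after event 5 (t=29: DEC count by 14): {count=-14, max=17, total=38}

Answer: {count=-14, max=17, total=38}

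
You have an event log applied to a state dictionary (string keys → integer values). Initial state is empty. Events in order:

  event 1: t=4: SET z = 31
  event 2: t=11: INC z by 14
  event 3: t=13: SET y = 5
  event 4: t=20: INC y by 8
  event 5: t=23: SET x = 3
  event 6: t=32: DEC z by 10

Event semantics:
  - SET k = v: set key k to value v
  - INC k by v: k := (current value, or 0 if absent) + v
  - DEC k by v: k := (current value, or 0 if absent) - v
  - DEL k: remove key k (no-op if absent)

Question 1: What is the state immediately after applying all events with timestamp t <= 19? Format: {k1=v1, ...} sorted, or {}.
Apply events with t <= 19 (3 events):
  after event 1 (t=4: SET z = 31): {z=31}
  after event 2 (t=11: INC z by 14): {z=45}
  after event 3 (t=13: SET y = 5): {y=5, z=45}

Answer: {y=5, z=45}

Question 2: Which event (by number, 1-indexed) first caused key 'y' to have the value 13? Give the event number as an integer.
Answer: 4

Derivation:
Looking for first event where y becomes 13:
  event 3: y = 5
  event 4: y 5 -> 13  <-- first match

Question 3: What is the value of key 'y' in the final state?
Track key 'y' through all 6 events:
  event 1 (t=4: SET z = 31): y unchanged
  event 2 (t=11: INC z by 14): y unchanged
  event 3 (t=13: SET y = 5): y (absent) -> 5
  event 4 (t=20: INC y by 8): y 5 -> 13
  event 5 (t=23: SET x = 3): y unchanged
  event 6 (t=32: DEC z by 10): y unchanged
Final: y = 13

Answer: 13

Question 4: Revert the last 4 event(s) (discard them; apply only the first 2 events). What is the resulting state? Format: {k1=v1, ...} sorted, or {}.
Keep first 2 events (discard last 4):
  after event 1 (t=4: SET z = 31): {z=31}
  after event 2 (t=11: INC z by 14): {z=45}

Answer: {z=45}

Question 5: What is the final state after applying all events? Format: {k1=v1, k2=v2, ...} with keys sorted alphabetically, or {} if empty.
Answer: {x=3, y=13, z=35}

Derivation:
  after event 1 (t=4: SET z = 31): {z=31}
  after event 2 (t=11: INC z by 14): {z=45}
  after event 3 (t=13: SET y = 5): {y=5, z=45}
  after event 4 (t=20: INC y by 8): {y=13, z=45}
  after event 5 (t=23: SET x = 3): {x=3, y=13, z=45}
  after event 6 (t=32: DEC z by 10): {x=3, y=13, z=35}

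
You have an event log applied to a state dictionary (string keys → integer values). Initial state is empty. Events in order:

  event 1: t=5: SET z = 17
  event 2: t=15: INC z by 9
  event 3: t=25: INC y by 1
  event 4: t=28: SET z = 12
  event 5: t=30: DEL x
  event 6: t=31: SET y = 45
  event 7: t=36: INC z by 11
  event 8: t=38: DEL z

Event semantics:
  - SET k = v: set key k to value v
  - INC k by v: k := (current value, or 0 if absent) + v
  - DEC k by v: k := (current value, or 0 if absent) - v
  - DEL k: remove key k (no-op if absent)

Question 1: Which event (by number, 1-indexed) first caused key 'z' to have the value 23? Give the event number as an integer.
Looking for first event where z becomes 23:
  event 1: z = 17
  event 2: z = 26
  event 3: z = 26
  event 4: z = 12
  event 5: z = 12
  event 6: z = 12
  event 7: z 12 -> 23  <-- first match

Answer: 7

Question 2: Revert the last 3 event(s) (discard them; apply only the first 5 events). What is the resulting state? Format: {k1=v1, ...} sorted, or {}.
Keep first 5 events (discard last 3):
  after event 1 (t=5: SET z = 17): {z=17}
  after event 2 (t=15: INC z by 9): {z=26}
  after event 3 (t=25: INC y by 1): {y=1, z=26}
  after event 4 (t=28: SET z = 12): {y=1, z=12}
  after event 5 (t=30: DEL x): {y=1, z=12}

Answer: {y=1, z=12}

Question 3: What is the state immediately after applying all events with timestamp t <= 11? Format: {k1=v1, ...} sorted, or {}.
Answer: {z=17}

Derivation:
Apply events with t <= 11 (1 events):
  after event 1 (t=5: SET z = 17): {z=17}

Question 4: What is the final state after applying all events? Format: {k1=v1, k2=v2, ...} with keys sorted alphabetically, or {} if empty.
  after event 1 (t=5: SET z = 17): {z=17}
  after event 2 (t=15: INC z by 9): {z=26}
  after event 3 (t=25: INC y by 1): {y=1, z=26}
  after event 4 (t=28: SET z = 12): {y=1, z=12}
  after event 5 (t=30: DEL x): {y=1, z=12}
  after event 6 (t=31: SET y = 45): {y=45, z=12}
  after event 7 (t=36: INC z by 11): {y=45, z=23}
  after event 8 (t=38: DEL z): {y=45}

Answer: {y=45}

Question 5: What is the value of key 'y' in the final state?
Track key 'y' through all 8 events:
  event 1 (t=5: SET z = 17): y unchanged
  event 2 (t=15: INC z by 9): y unchanged
  event 3 (t=25: INC y by 1): y (absent) -> 1
  event 4 (t=28: SET z = 12): y unchanged
  event 5 (t=30: DEL x): y unchanged
  event 6 (t=31: SET y = 45): y 1 -> 45
  event 7 (t=36: INC z by 11): y unchanged
  event 8 (t=38: DEL z): y unchanged
Final: y = 45

Answer: 45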